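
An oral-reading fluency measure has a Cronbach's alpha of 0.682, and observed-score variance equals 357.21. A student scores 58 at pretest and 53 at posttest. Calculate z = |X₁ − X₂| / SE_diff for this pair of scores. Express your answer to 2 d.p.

SD = √357.21 = 18.90000
SEM = 18.90000*√(1 − 0.68200) ≃ 10.65799
Standard error of the difference = 10.65799·√2 ≃ 15.07268
z = 5 / 15.07268 ≃ 0.33173

0.33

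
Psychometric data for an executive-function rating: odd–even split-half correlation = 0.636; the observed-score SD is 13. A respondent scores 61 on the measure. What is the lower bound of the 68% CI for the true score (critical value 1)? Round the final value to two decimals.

54.87

Spearman-Brown: r = 2(0.636) / (1 + 0.636) = 1.272 / 1.636 ≈ 0.778
SEM = 13.000*√(1 − 0.778) ≈ 6.132
1 * SEM ≈ 6.132
Lower limit = 61 − 6.132 ≈ 54.868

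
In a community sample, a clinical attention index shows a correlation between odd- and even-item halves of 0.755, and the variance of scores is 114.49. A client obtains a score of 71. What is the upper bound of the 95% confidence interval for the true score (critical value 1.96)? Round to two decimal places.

78.84

SD = √114.49 = 10.7000
r_full = 2·0.755 / (1 + 0.755) ≈ 0.8604
SEM = 10.7000 · √(1 − 0.8604) = 10.7000 · √0.1396 ≈ 10.7000 · 0.3736 ≈ 3.9979
Half-width = 1.96·3.9979 ≈ 7.8358
Upper bound: 71 + 7.8358 = 78.8358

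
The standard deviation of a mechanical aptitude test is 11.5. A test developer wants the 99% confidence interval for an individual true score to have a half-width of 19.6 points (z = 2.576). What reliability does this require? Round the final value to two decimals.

0.56

Required SEM = 19.6 / 2.576 ≈ 7.6087
Required reliability = 1 − (SEM/SD)² = 1 − 0.4377 ≈ 0.5623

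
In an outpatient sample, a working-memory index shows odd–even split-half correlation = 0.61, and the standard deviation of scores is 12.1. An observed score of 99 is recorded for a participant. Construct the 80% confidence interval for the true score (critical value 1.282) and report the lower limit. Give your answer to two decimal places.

91.37

Full-length reliability (Spearman-Brown) = 2(0.61)/(1+0.61) ≈ 0.7578
SEM = 12.1000 * √(1 − 0.7578) = 12.1000 * √0.2422 ≈ 12.1000 * 0.4922 ≈ 5.9553
Half-width = 1.282*5.9553 ≈ 7.6347
Lower limit = 99 − 7.6347 ≈ 91.3653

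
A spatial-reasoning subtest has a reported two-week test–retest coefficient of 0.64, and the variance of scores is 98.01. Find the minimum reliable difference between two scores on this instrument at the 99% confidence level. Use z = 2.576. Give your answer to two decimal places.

21.64

σ = 98.01^(1/2) = 9.900
The standard error of measurement is 9.900·√(1 − 0.640) ≈ 9.900·0.600 ≈ 5.940.
Standard error of the difference = 5.940·√2 ≈ 8.400
Minimum reliable difference = 2.576 · SE_diff ≈ 2.576 · 8.400 ≈ 21.640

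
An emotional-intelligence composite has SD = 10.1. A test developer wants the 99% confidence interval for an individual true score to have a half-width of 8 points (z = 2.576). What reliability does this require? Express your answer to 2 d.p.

Required SEM = 8 / 2.576 ≃ 3.10559
Required reliability = 1 − (SEM/SD)² = 1 − 0.09455 ≃ 0.90545

0.91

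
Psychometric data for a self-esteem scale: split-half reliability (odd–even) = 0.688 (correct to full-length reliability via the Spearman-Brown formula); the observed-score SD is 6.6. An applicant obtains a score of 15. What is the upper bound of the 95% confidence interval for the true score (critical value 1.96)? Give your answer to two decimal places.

20.56

r_full = 2·0.688 / (1 + 0.688) ≈ 0.815
SEM = 6.600 * √(1 − 0.815) = 6.600 * √0.185 ≈ 6.600 * 0.430 ≈ 2.837
1.96 * SEM ≈ 5.561
Upper bound: 15 + 5.561 = 20.561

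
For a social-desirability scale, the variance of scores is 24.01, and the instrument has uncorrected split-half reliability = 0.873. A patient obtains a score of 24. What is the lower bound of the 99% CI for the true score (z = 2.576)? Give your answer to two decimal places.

SD = √24.01 = 4.9000
Spearman-Brown: r = 2(0.873) / (1 + 0.873) = 1.7460 / 1.8730 ≈ 0.9322
SEM = 4.9000 * √(1 − 0.9322) = 4.9000 * √0.0678 ≈ 4.9000 * 0.2604 ≈ 1.2759
Margin = 2.576 * 1.2759 ≈ 3.2868
Lower bound: 24 − 3.2868 = 20.7132

20.71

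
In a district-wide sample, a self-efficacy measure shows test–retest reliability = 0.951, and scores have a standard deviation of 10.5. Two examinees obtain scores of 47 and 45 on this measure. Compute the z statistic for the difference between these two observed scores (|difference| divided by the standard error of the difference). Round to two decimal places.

SEM = 10.500*√(1 − 0.951) ≈ 2.324
Standard error of the difference = 2.324·√2 ≈ 3.287
z = |47 − 45| / 3.287 = 2 / 3.287 ≈ 0.608

0.61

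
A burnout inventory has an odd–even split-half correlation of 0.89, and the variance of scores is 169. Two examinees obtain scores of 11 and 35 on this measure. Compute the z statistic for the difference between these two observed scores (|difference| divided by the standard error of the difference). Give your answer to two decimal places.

SD = √169 ≈ 13.0000
Spearman-Brown: r = 2(0.89) / (1 + 0.89) = 1.7800 / 1.8900 ≈ 0.9418
The standard error of measurement is 13.0000×√(1 − 0.9418) ≈ 13.0000×0.2412 ≈ 3.1362.
Standard error of the difference = 3.1362·√2 ≈ 4.4353
z = |11 − 35| / 4.4353 = 24 / 4.4353 ≈ 5.4111

5.41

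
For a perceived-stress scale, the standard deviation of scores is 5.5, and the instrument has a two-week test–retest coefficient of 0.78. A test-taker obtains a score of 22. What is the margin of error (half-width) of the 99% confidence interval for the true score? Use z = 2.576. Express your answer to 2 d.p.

SEM = 5.50000 · √(1 − 0.78000) = 5.50000 · √0.22000 ≈ 5.50000 · 0.46904 ≈ 2.57973
Half-width = 2.576·2.57973 ≈ 6.64538

6.65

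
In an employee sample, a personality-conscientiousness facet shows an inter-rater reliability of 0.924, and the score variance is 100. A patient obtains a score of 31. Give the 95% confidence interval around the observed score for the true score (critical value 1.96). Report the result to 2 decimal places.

[25.60, 36.40]

SD = √100 = 10.00000
SEM = 10.00000 × √(1 − 0.92400) = 10.00000 × √0.07600 ≈ 10.00000 × 0.27568 ≈ 2.75681
Half-width = 1.96×2.75681 ≈ 5.40335
95% CI: 31 ± 5.40335 = [25.59665, 36.40335]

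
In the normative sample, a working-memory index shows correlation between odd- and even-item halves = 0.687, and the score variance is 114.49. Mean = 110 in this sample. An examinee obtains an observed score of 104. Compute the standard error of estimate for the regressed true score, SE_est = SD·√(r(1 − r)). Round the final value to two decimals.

4.16

SD = √114.49 ≈ 10.700
Full-length reliability (Spearman-Brown) = 2(0.687)/(1+0.687) ≈ 0.814
SE_est = SD * √(r(1 − r)) = 10.700 * √0.151 ≈ 10.700 * 0.389 ≈ 4.159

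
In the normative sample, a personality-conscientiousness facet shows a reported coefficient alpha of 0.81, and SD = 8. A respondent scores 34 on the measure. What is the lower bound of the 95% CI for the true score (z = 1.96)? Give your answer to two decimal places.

27.17

SEM = 8.000×√(1 − 0.810) ≃ 3.487
1.96 × SEM ≃ 6.835
Lower limit = 34 − 6.835 ≃ 27.165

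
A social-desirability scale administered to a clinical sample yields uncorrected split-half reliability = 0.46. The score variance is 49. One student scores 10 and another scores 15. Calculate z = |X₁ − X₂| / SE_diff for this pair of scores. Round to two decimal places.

SD = √49 ≃ 7.000
Spearman-Brown: r = 2(0.46) / (1 + 0.46) = 0.920 / 1.460 ≃ 0.630
The standard error of measurement is 7.000×√(1 − 0.630) ≃ 7.000×0.608 ≃ 4.257.
Standard error of the difference = 4.257·√2 ≃ 6.021
z = 5 / 6.021 ≃ 0.830

0.83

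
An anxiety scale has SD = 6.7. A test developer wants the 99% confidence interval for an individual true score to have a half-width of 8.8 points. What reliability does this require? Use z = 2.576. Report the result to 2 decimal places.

0.74

SEM needed = half-width / z = 8.8/2.576 ≈ 3.4161
r = 1 − (3.4161/6.7)² ≈ 1 − 0.2600 ≈ 0.7400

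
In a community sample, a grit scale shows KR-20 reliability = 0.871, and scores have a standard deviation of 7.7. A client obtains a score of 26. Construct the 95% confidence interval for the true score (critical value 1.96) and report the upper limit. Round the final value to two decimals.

SEM = 7.700 × √(1 − 0.871) = 7.700 × √0.129 ≈ 7.700 × 0.359 ≈ 2.766
Margin = 1.96 × 2.766 ≈ 5.421
Upper bound: 26 + 5.421 = 31.421

31.42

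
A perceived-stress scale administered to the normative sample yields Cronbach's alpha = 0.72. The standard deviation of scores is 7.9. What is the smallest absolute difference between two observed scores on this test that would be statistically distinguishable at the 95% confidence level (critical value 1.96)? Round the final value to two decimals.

The standard error of measurement is 7.9000·√(1 − 0.7200) ≈ 7.9000·0.5292 ≈ 4.1803.
SE_diff = SEM · √2 ≈ 4.1803 · 1.4142 ≈ 5.9118
Smallest detectable difference = 1.96·5.9118 ≈ 11.5872

11.59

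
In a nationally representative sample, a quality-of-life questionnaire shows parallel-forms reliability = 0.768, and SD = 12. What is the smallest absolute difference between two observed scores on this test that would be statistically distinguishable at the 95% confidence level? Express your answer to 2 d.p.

SEM = 12.000×√(1 − 0.768) ≃ 5.780
SE_diff = √2 × SEM ≃ 8.174
Smallest detectable difference = 1.96×8.174 ≃ 16.021

16.02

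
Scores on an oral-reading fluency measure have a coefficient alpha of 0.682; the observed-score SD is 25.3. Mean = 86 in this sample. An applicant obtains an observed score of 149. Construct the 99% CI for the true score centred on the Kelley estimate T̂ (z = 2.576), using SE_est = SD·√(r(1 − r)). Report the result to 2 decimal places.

T̂ = 0.6820(149) + 0.3180(86) ≈ 128.9660
SE_est = 25.3000·√[r(1 − r)] ≈ 11.7822
CI = 128.9660 ± 2.576 * 11.7822 → [98.6151, 159.3169]

[98.62, 159.32]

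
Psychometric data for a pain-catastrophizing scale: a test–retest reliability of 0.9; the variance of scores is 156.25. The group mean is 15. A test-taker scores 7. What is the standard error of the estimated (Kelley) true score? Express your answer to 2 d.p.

SD = √156.25 ≈ 12.5000
SE_est = 12.5000·√[r(1 − r)] ≈ 3.7500

3.75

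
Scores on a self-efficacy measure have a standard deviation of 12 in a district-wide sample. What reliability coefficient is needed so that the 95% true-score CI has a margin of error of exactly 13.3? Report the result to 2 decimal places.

Required SEM = 13.3 / 1.96 ≃ 6.786
Required reliability = 1 − (SEM/SD)² = 1 − 0.320 ≃ 0.680

0.68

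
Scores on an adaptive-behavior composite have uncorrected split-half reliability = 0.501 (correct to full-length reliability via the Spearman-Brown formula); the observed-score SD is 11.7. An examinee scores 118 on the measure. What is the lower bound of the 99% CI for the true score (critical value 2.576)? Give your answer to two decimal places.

100.62

Full-length reliability (Spearman-Brown) = 2(0.501)/(1+0.501) ≈ 0.6676
SEM = 11.7000×√(1 − 0.6676) ≈ 6.7460
2.576 × SEM ≈ 17.3777
Lower bound: 118 − 17.3777 = 100.6223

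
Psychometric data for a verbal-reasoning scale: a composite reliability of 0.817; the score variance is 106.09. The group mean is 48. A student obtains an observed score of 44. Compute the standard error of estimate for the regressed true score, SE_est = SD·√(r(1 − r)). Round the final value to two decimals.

SD = √106.09 ≃ 10.3000
SE_est = SD · √(r(1 − r)) = 10.3000 · √0.1495 ≃ 10.3000 · 0.3867 ≃ 3.9827

3.98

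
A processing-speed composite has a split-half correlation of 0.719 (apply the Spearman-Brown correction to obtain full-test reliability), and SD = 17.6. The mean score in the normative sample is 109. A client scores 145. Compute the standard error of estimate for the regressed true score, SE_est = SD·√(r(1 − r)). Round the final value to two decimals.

r_full = 2·0.719 / (1 + 0.719) ≈ 0.83653
SE_est = SD · √(r(1 − r)) = 17.60000 · √0.13675 ≈ 17.60000 · 0.36979 ≈ 6.50833

6.51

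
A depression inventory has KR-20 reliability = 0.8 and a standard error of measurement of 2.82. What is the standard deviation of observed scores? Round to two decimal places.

6.31

σ = SEM·(1 − r)^(−1/2) ≃ 2.82·2.236 ≃ 6.306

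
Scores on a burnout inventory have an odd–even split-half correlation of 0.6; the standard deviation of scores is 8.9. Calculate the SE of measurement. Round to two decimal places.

4.45

Spearman-Brown: r = 2(0.6) / (1 + 0.6) = 1.200 / 1.600 ≈ 0.750
The standard error of measurement is 8.900·√(1 − 0.750) ≈ 8.900·0.500 ≈ 4.450.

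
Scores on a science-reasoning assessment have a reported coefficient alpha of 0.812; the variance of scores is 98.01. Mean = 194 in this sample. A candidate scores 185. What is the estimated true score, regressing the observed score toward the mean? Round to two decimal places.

T̂ = 0.8120(185) + 0.1880(194) ≃ 186.6920

186.69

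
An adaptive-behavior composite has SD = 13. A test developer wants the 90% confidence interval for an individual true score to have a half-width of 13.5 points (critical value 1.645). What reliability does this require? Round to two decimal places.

0.60

SEM needed = half-width / z = 13.5/1.645 ≈ 8.207
r = 1 − (SEM / SD)² = 1 − (8.207 / 13)² ≈ 1 − 0.399 ≈ 0.601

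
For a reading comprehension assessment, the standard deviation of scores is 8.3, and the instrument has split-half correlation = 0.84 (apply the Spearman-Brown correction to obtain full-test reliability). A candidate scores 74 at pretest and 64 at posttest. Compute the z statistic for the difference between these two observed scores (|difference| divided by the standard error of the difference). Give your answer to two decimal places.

2.89

Full-length reliability (Spearman-Brown) = 2(0.84)/(1+0.84) ≃ 0.9130
The standard error of measurement is 8.3000·√(1 − 0.9130) ≃ 8.3000·0.2949 ≃ 2.4475.
SE_diff = SEM · √2 ≃ 2.4475 · 1.4142 ≃ 3.4613
z = 10 / 3.4613 ≃ 2.8891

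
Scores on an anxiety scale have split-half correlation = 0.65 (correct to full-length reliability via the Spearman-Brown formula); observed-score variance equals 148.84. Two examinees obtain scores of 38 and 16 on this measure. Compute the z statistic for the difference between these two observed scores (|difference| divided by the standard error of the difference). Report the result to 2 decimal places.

2.77

SD = √148.84 = 12.2000
r_full = 2·0.65 / (1 + 0.65) ≈ 0.7879
SEM = 12.2000·√(1 − 0.7879) ≈ 5.6189
SE_diff = √2 · SEM ≈ 7.9463
z = |38 − 16| / 7.9463 = 22 / 7.9463 ≈ 2.7686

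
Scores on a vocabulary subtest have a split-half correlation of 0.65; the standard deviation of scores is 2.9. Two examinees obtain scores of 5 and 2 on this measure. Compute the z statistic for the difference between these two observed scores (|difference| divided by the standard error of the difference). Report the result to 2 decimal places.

Spearman-Brown: r = 2(0.65) / (1 + 0.65) = 1.3000 / 1.6500 ≈ 0.7879
SEM = 2.9000 · √(1 − 0.7879) = 2.9000 · √0.2121 ≈ 2.9000 · 0.4606 ≈ 1.3356
SE_diff = SEM · √2 ≈ 1.3356 · 1.4142 ≈ 1.8889
z = |5 − 2| / 1.8889 = 3 / 1.8889 ≈ 1.5882

1.59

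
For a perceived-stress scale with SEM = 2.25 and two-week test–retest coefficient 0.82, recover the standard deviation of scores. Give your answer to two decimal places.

σ = SEM·(1 − r)^(−1/2) ≈ 2.25·2.3570 ≈ 5.3033

5.30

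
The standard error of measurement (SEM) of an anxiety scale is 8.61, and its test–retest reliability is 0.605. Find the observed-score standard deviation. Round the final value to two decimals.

SD = SEM / √(1 − r) = 8.61 / √0.395 ≈ 8.61 / 0.628 ≈ 13.699

13.70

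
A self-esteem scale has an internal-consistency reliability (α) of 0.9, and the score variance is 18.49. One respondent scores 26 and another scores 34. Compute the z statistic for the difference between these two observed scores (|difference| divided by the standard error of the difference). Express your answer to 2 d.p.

4.16

σ = 18.49^(1/2) = 4.300
SEM = 4.300*√(1 − 0.900) ≈ 1.360
Standard error of the difference = 1.360·√2 ≈ 1.923
z = |26 − 34| / 1.923 = 8 / 1.923 ≈ 4.160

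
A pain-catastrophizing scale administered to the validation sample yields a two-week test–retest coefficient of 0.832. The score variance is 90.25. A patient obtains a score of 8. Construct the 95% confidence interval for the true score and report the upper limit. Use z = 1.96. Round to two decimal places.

15.63

σ = 90.25^(1/2) = 9.500
The standard error of measurement is 9.500*√(1 − 0.832) ≈ 9.500*0.410 ≈ 3.894.
Half-width = 1.96*3.894 ≈ 7.632
Upper limit = 8 + 7.632 ≈ 15.632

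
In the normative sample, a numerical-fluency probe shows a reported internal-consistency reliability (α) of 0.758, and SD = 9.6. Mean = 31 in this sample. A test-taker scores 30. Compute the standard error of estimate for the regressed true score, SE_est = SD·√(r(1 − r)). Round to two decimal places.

4.11

SE_est = 9.600·√[r(1 − r)] ≃ 4.112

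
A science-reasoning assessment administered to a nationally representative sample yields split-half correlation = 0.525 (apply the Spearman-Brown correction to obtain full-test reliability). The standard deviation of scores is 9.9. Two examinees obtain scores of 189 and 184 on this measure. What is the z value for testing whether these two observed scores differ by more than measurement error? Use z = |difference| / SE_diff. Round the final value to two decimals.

0.64

r_full = 2·0.525 / (1 + 0.525) ≈ 0.689
SEM = 9.900 * √(1 − 0.689) = 9.900 * √0.311 ≈ 9.900 * 0.558 ≈ 5.525
Standard error of the difference = 5.525·√2 ≈ 7.814
z = |189 − 184| / 7.814 = 5 / 7.814 ≈ 0.640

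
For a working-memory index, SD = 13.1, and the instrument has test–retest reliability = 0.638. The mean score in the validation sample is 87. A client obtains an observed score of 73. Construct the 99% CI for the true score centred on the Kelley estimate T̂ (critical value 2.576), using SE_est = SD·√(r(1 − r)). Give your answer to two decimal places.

[61.85, 94.29]

T̂ = r·X + (1 − r)·M = 0.6380·73 + 0.3620·87 = 46.5740 + 31.4940 ≈ 78.0680
SE_est = SD · √(r(1 − r)) = 13.1000 · √0.2310 ≈ 13.1000 · 0.4806 ≈ 6.2956
CI = 78.0680 ± 2.576 · 6.2956 → [61.8506, 94.2854]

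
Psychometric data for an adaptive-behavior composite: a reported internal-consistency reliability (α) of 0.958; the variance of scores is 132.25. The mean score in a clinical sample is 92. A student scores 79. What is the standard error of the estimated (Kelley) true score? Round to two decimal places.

σ = 132.25^(1/2) = 11.500
SE_est = SD · √(r(1 − r)) = 11.500 · √0.040 ≈ 11.500 · 0.201 ≈ 2.307

2.31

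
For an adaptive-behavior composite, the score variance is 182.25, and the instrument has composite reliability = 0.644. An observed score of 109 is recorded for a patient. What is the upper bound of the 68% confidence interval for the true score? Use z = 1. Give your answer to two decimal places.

σ = 182.25^(1/2) = 13.5000
SEM = 13.5000 · √(1 − 0.6440) = 13.5000 · √0.3560 ≈ 13.5000 · 0.5967 ≈ 8.0549
Half-width = 1·8.0549 ≈ 8.0549
Upper limit = 109 + 8.0549 ≈ 117.0549

117.05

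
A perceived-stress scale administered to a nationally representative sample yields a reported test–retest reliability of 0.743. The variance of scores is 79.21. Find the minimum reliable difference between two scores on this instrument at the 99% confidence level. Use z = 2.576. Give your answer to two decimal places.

SD = √79.21 ≈ 8.90000
SEM = 8.90000 * √(1 − 0.74300) = 8.90000 * √0.25700 ≈ 8.90000 * 0.50695 ≈ 4.51187
SE_diff = √2 * SEM ≈ 6.38075
Minimum reliable difference = 2.576 * SE_diff ≈ 2.576 * 6.38075 ≈ 16.43681

16.44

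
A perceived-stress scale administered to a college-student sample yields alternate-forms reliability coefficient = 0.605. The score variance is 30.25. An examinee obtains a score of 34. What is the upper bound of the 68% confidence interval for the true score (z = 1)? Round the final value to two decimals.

37.46

σ = 30.25^(1/2) = 5.500
SEM = 5.500 * √(1 − 0.605) = 5.500 * √0.395 ≃ 5.500 * 0.628 ≃ 3.457
1 * SEM ≃ 3.457
Upper limit = 34 + 3.457 ≃ 37.457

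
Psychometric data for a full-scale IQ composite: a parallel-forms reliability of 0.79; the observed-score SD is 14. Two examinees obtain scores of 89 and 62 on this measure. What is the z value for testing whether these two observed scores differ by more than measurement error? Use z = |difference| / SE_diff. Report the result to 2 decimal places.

SEM = 14.000 * √(1 − 0.790) = 14.000 * √0.210 ≈ 14.000 * 0.458 ≈ 6.416
SE_diff = SEM * √2 ≈ 6.416 * 1.414 ≈ 9.073
z = 27 / 9.073 ≈ 2.976

2.98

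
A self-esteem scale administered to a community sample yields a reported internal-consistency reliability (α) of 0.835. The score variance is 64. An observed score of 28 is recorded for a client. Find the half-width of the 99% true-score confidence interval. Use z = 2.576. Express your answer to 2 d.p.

SD = √64 ≃ 8.0000
The standard error of measurement is 8.0000·√(1 − 0.8350) ≃ 8.0000·0.4062 ≃ 3.2496.
Margin = 2.576 · 3.2496 ≃ 8.3710

8.37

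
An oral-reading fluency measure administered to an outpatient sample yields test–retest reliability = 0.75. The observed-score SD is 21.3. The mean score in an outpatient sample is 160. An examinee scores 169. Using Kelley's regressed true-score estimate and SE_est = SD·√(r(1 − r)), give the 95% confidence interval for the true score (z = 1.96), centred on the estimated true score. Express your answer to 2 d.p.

[148.67, 184.83]

Estimated true score = 0.7500×169 + (1 − 0.7500)×160 ≈ 166.7500
SE_est = SD × √(r(1 − r)) = 21.3000 × √0.1875 ≈ 21.3000 × 0.4330 ≈ 9.2232
CI = 166.7500 ± 1.96 × 9.2232 → [148.6726, 184.8274]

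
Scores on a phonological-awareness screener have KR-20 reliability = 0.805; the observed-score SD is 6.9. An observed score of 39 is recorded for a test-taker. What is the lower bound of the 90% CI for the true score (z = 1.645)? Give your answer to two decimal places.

SEM = 6.90000*√(1 − 0.80500) ≈ 3.04696
Margin = 1.645 * 3.04696 ≈ 5.01225
Lower limit = 39 − 5.01225 ≈ 33.98775

33.99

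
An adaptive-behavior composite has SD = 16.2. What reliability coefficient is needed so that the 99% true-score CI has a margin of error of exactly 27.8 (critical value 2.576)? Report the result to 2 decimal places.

0.56

Required SEM = 27.8 / 2.576 ≈ 10.7919
Required reliability = 1 − (SEM/SD)² = 1 − 0.4438 ≈ 0.5562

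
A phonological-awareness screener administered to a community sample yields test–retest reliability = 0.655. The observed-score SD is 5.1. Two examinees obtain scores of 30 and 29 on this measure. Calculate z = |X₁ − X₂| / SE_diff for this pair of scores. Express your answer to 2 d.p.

SEM = 5.100 * √(1 − 0.655) = 5.100 * √0.345 ≈ 5.100 * 0.587 ≈ 2.996
Standard error of the difference = 2.996·√2 ≈ 4.236
z = |30 − 29| / 4.236 = 1 / 4.236 ≈ 0.236

0.24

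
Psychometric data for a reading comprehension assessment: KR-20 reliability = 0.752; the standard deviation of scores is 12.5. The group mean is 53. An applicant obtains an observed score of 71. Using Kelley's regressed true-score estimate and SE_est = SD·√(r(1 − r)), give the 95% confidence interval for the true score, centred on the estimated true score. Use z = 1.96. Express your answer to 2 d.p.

[55.96, 77.12]

T̂ = r·X + (1 − r)·M = 0.7520·71 + 0.2480·53 = 53.3920 + 13.1440 ≈ 66.5360
SE_est = 12.5000·√[r(1 − r)] ≈ 5.3981
95% CI: 66.5360 ± 10.5804 ≈ (55.9556, 77.1164)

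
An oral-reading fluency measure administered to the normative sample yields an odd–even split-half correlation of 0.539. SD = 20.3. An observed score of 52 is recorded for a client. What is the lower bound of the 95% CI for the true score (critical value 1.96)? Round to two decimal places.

30.22

Spearman-Brown: r = 2(0.539) / (1 + 0.539) = 1.07800 / 1.53900 ≈ 0.70045
SEM = 20.30000 × √(1 − 0.70045) = 20.30000 × √0.29955 ≈ 20.30000 × 0.54731 ≈ 11.11034
Half-width = 1.96×11.11034 ≈ 21.77626
Lower bound: 52 − 21.77626 = 30.22374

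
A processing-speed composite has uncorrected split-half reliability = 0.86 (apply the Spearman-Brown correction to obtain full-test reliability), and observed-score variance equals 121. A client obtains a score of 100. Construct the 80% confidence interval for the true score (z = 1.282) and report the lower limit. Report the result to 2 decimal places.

96.13

SD = √121 = 11.000
r_full = 2·0.86 / (1 + 0.86) ≈ 0.925
SEM = 11.000 * √(1 − 0.925) = 11.000 * √0.075 ≈ 11.000 * 0.274 ≈ 3.018
1.282 * SEM ≈ 3.869
Lower bound: 100 − 3.869 = 96.131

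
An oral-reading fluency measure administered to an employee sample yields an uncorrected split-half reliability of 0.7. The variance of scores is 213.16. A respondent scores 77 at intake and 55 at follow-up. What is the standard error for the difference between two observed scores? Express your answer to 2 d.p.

8.67

SD = √213.16 = 14.600
Spearman-Brown: r = 2(0.7) / (1 + 0.7) = 1.400 / 1.700 ≈ 0.824
SEM = 14.600 * √(1 − 0.824) = 14.600 * √0.176 ≈ 14.600 * 0.420 ≈ 6.133
SE_diff = SEM * √2 ≈ 6.133 * 1.414 ≈ 8.674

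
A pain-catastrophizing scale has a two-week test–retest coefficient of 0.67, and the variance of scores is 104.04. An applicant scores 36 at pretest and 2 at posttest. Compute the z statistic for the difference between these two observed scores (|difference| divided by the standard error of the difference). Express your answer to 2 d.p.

SD = √104.04 = 10.200
The standard error of measurement is 10.200*√(1 − 0.670) ≈ 10.200*0.574 ≈ 5.859.
SE_diff = SEM * √2 ≈ 5.859 * 1.414 ≈ 8.287
z = 34 / 8.287 ≈ 4.103

4.10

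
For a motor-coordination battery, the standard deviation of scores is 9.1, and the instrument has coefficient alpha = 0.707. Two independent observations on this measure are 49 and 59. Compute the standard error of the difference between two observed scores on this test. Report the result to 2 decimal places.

6.97

SEM = 9.100·√(1 − 0.707) ≈ 4.926
SE_diff = SEM · √2 ≈ 4.926 · 1.414 ≈ 6.966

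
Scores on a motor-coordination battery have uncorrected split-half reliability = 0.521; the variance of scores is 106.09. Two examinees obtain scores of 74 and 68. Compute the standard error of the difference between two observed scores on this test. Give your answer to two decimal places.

σ = 106.09^(1/2) = 10.30000
r_full = 2·0.521 / (1 + 0.521) ≈ 0.68508
SEM = 10.30000 * √(1 − 0.68508) = 10.30000 * √0.31492 ≈ 10.30000 * 0.56118 ≈ 5.78017
SE_diff = √2 * SEM ≈ 8.17439

8.17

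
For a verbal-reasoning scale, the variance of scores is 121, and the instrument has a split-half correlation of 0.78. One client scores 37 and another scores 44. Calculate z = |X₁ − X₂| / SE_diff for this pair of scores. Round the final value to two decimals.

1.28

σ = 121^(1/2) = 11.0000
Full-length reliability (Spearman-Brown) = 2(0.78)/(1+0.78) ≃ 0.8764
SEM = 11.0000×√(1 − 0.8764) ≃ 3.8672
SE_diff = SEM × √2 ≃ 3.8672 × 1.4142 ≃ 5.4690
z = 7 / 5.4690 ≃ 1.2799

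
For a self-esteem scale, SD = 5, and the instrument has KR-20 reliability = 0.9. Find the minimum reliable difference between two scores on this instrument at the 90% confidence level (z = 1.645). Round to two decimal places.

The standard error of measurement is 5.0000*√(1 − 0.9000) ≃ 5.0000*0.3162 ≃ 1.5811.
SE_diff = √2 * SEM ≃ 2.2361
Minimum reliable difference = 1.645 * SE_diff ≃ 1.645 * 2.2361 ≃ 3.6783

3.68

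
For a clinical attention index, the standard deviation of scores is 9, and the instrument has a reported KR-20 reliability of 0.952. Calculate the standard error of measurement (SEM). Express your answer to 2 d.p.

1.97

SEM = 9.00000 × √(1 − 0.95200) = 9.00000 × √0.04800 ≃ 9.00000 × 0.21909 ≃ 1.97180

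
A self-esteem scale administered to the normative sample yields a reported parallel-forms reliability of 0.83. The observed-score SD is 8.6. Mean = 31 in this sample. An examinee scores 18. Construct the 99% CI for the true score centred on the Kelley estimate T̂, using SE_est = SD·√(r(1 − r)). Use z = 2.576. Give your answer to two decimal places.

[11.89, 28.53]

T̂ = 0.830(18) + 0.170(31) ≈ 20.210
SE_est = 8.600·√(0.830·0.170) ≈ 3.230
CI = 20.210 ± 2.576 · 3.230 → [11.888, 28.532]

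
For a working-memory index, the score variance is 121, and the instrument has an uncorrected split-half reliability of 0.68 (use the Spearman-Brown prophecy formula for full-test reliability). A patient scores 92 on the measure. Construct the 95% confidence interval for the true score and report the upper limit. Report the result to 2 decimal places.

101.41

σ = 121^(1/2) = 11.0000
Full-length reliability (Spearman-Brown) = 2(0.68)/(1+0.68) ≈ 0.8095
The standard error of measurement is 11.0000*√(1 − 0.8095) ≈ 11.0000*0.4364 ≈ 4.8008.
Half-width = 1.96*4.8008 ≈ 9.4096
Upper bound: 92 + 9.4096 = 101.4096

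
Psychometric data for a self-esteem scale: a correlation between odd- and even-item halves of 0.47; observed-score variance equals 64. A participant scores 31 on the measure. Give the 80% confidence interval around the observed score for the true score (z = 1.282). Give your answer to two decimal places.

SD = √64 ≃ 8.0000
r_full = 2·0.47 / (1 + 0.47) ≃ 0.6395
SEM = 8.0000 · √(1 − 0.6395) = 8.0000 · √0.3605 ≃ 8.0000 · 0.6005 ≃ 4.8036
Half-width = 1.282·4.8036 ≃ 6.1582
80% CI: 31 ± 6.1582 = [24.8418, 37.1582]

[24.84, 37.16]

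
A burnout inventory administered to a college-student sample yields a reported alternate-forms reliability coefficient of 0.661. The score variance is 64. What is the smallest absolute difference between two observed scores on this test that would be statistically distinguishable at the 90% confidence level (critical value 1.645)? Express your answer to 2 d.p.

SD = √64 = 8.000
SEM = 8.000×√(1 − 0.661) ≈ 4.658
Standard error of the difference = 4.658·√2 ≈ 6.587
Smallest detectable difference = 1.645×6.587 ≈ 10.836

10.84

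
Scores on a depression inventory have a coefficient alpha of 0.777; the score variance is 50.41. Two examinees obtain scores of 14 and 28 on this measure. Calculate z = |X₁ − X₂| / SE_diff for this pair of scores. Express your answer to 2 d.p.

2.95

SD = √50.41 = 7.10000
SEM = 7.10000*√(1 − 0.77700) ≈ 3.35282
SE_diff = √2 * SEM ≈ 4.74161
z = 14 / 4.74161 ≈ 2.95258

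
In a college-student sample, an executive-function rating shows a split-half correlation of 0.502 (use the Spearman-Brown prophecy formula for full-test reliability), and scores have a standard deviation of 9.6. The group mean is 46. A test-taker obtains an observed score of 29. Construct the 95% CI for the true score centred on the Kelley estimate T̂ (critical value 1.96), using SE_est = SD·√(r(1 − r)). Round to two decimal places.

Full-length reliability (Spearman-Brown) = 2(0.502)/(1+0.502) ≈ 0.6684
Estimated true score = 0.6684·29 + (1 − 0.6684)·46 ≈ 34.6365
SE_est = 9.6000·√(0.6684·0.3316) ≈ 4.5194
95% CI: 34.6365 ± 8.8581 ≈ (25.7784, 43.4946)

[25.78, 43.49]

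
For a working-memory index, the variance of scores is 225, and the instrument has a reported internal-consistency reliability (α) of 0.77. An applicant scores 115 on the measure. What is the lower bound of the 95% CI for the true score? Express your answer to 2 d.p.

100.90

SD = √225 = 15.000
SEM = 15.000 · √(1 − 0.770) = 15.000 · √0.230 ≈ 15.000 · 0.480 ≈ 7.194
Margin = 1.96 · 7.194 ≈ 14.100
Lower limit = 115 − 14.100 ≈ 100.900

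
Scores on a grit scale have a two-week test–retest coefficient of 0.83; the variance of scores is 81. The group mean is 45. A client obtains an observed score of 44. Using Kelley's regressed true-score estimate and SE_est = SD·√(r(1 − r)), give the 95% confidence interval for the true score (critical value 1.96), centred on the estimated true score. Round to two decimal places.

σ = 81^(1/2) = 9.00000
T̂ = r·X + (1 − r)·M = 0.83000·44 + 0.17000·45 = 36.52000 + 7.65000 ≈ 44.17000
SE_est = SD · √(r(1 − r)) = 9.00000 · √0.14110 ≈ 9.00000 · 0.37563 ≈ 3.38070
95% CI: 44.17000 ± 6.62616 ≈ (37.54384, 50.79616)

[37.54, 50.80]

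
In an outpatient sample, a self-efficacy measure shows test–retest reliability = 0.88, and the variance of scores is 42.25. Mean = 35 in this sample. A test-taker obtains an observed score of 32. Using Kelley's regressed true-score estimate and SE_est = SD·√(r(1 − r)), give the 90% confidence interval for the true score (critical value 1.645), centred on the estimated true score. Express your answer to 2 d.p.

SD = √42.25 = 6.5000
T̂ = r·X + (1 − r)·M = 0.8800*32 + 0.1200*35 = 28.1600 + 4.2000 ≈ 32.3600
SE_est = SD * √(r(1 − r)) = 6.5000 * √0.1056 ≈ 6.5000 * 0.3250 ≈ 2.1122
90% CI: 32.3600 ± 3.4747 ≈ (28.8853, 35.8347)

[28.89, 35.83]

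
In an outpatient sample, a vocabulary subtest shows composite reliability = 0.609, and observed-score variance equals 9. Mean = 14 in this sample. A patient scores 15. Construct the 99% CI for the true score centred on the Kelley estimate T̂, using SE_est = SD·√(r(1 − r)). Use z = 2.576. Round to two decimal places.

SD = √9 ≈ 3.000
T̂ = r·X + (1 − r)·M = 0.609×15 + 0.391×14 = 9.135 + 5.474 ≈ 14.609
SE_est = SD × √(r(1 − r)) = 3.000 × √0.238 ≈ 3.000 × 0.488 ≈ 1.464
99% CI: 14.609 ± 3.771 ≈ (10.838, 18.380)

[10.84, 18.38]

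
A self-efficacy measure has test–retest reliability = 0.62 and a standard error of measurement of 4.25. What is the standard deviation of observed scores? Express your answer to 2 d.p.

6.89

SD = SEM / √(1 − r) = 4.25 / √0.3800 ≈ 4.25 / 0.6164 ≈ 6.8944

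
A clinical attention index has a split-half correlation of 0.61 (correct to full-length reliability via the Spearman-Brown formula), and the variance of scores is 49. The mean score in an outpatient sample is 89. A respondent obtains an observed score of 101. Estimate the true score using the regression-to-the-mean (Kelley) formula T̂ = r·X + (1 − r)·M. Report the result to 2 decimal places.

98.09

Full-length reliability (Spearman-Brown) = 2(0.61)/(1+0.61) ≈ 0.75776
T̂ = r·X + (1 − r)·M = 0.75776×101 + 0.24224×89 ≈ 76.53416 + 21.55901 ≈ 98.09317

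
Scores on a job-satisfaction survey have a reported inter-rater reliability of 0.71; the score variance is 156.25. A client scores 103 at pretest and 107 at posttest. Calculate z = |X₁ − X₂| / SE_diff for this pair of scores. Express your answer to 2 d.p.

0.42

SD = √156.25 = 12.50000
SEM = 12.50000 * √(1 − 0.71000) = 12.50000 * √0.29000 ≈ 12.50000 * 0.53852 ≈ 6.73146
Standard error of the difference = 6.73146·√2 ≈ 9.51972
z = |103 − 107| / 9.51972 = 4 / 9.51972 ≈ 0.42018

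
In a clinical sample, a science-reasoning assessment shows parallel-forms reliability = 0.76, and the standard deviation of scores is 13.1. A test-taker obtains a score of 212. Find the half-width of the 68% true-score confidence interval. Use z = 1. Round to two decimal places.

SEM = 13.10000 * √(1 − 0.76000) = 13.10000 * √0.24000 ≈ 13.10000 * 0.48990 ≈ 6.41766
Half-width = 1*6.41766 ≈ 6.41766

6.42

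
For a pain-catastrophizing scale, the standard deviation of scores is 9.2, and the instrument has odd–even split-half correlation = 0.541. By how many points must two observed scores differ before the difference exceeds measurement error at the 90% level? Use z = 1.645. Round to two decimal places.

11.68

Full-length reliability (Spearman-Brown) = 2(0.541)/(1+0.541) ≃ 0.7021
SEM = 9.2000 · √(1 − 0.7021) = 9.2000 · √0.2979 ≃ 9.2000 · 0.5458 ≃ 5.0210
SE_diff = √2 · SEM ≃ 7.1008
Smallest detectable difference = 1.645·7.1008 ≃ 11.6808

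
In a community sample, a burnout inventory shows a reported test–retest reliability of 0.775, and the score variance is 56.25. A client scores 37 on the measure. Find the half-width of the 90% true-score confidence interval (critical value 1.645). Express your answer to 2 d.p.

SD = √56.25 ≈ 7.5000
The standard error of measurement is 7.5000*√(1 − 0.7750) ≈ 7.5000*0.4743 ≈ 3.5576.
Half-width = 1.645*3.5576 ≈ 5.8522

5.85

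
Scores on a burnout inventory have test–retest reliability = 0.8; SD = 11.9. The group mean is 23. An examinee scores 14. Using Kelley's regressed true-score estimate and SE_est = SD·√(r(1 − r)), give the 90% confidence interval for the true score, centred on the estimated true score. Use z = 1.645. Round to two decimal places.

Estimated true score = 0.8000*14 + (1 − 0.8000)*23 ≈ 15.8000
SE_est = SD * √(r(1 − r)) = 11.9000 * √0.1600 ≈ 11.9000 * 0.4000 ≈ 4.7600
CI = 15.8000 ± 1.645 * 4.7600 → [7.9698, 23.6302]

[7.97, 23.63]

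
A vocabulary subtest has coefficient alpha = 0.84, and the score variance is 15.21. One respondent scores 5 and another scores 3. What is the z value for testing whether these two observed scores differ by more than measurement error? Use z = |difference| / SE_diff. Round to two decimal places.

0.91

SD = √15.21 = 3.900
SEM = 3.900 · √(1 − 0.840) = 3.900 · √0.160 ≈ 3.900 · 0.400 ≈ 1.560
SE_diff = SEM · √2 ≈ 1.560 · 1.414 ≈ 2.206
z = 2 / 2.206 ≈ 0.907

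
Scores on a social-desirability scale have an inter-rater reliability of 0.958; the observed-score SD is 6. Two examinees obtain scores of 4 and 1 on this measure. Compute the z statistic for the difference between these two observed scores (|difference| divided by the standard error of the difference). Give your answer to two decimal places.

The standard error of measurement is 6.0000·√(1 − 0.9580) ≈ 6.0000·0.2049 ≈ 1.2296.
SE_diff = √2 · SEM ≈ 1.7390
z = |4 − 1| / 1.7390 = 3 / 1.7390 ≈ 1.7252

1.73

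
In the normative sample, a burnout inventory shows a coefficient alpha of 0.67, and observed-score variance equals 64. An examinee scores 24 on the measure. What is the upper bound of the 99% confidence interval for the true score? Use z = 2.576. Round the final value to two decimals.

SD = √64 ≃ 8.000
SEM = 8.000 * √(1 − 0.670) = 8.000 * √0.330 ≃ 8.000 * 0.574 ≃ 4.596
2.576 * SEM ≃ 11.838
Upper limit = 24 + 11.838 ≃ 35.838

35.84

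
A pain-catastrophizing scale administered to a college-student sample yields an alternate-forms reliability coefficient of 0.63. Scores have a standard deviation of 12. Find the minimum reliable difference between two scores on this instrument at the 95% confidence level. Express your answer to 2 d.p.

The standard error of measurement is 12.00000*√(1 − 0.63000) ≃ 12.00000*0.60828 ≃ 7.29932.
SE_diff = √2 * SEM ≃ 10.32279
Smallest detectable difference = 1.96*10.32279 ≃ 20.23267

20.23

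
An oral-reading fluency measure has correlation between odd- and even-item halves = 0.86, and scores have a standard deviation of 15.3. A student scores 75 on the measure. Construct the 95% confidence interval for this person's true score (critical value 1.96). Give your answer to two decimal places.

r_full = 2·0.86 / (1 + 0.86) ≃ 0.925
SEM = 15.300 * √(1 − 0.925) = 15.300 * √0.075 ≃ 15.300 * 0.274 ≃ 4.198
1.96 * SEM ≃ 8.227
CI = 75 ± 8.227 → [66.773, 83.227]

[66.77, 83.23]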